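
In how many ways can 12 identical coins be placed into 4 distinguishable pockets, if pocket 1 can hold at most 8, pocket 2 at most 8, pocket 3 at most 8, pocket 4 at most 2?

178

By stars and bars, unrestricted non-negative solutions to x_1+…+x_4 = 12 number C(12+3,3) = 455.
Subtract solutions that violate a single cap (substitute x_i' = x_i − (cap_i+1)): x_1 ≥ 9 gives C(6,3) = 20; x_2 ≥ 9 gives C(6,3) = 20; x_3 ≥ 9 gives C(6,3) = 20; x_4 ≥ 3 gives C(12,3) = 220. Together 280.
Add back pairs where two caps are both exceeded: 0 + 0 + 1 + 0 + 1 + 1 = 3.
By inclusion–exclusion the count is 455 − 280 + 3 = 178.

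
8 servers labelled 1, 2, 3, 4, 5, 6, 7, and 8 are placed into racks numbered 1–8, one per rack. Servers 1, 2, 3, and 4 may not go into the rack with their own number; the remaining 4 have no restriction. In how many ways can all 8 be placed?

Let Aᵢ (for 1 ≤ i ≤ 4) be the placements that put server i in its forbidden rack. Any j of these fix j positions, leaving (8−j)! ways to fill the rest, and there are C(4,j) ways to pick which j.
By inclusion–exclusion, the number of valid placements is Σ_{j=0}^{4} (−1)^j C(4,j)·(8−j)!.
Computing: 40320 − 20160 + 4320 − 480 + 24 = 24024.

24024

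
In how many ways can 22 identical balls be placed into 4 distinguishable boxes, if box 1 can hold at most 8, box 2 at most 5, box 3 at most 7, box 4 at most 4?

10

By stars and bars, unrestricted non-negative solutions to x_1+…+x_4 = 22 number C(22+3,3) = 2300.
Subtract solutions that violate a single cap (substitute x_i' = x_i − (cap_i+1)): x_1 ≥ 9 gives C(16,3) = 560; x_2 ≥ 6 gives C(19,3) = 969; x_3 ≥ 8 gives C(17,3) = 680; x_4 ≥ 5 gives C(20,3) = 1140. Together 3349.
Add back pairs where two caps are both exceeded: 120 + 56 + 165 + 165 + 364 + 220 = 1090.
Subtract triples: 0 + 10 + 1 + 20 = 31.
By inclusion–exclusion the count is 2300 − 3349 + 1090 − 31 = 10.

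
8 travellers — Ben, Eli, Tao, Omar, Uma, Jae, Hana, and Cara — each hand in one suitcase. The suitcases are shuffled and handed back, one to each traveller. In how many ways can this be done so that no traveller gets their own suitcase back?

14833

Let Aᵢ be the assignments in which traveller i gets their own suitcase. We want the size of the complement of A₁∪…∪A_8.
By inclusion–exclusion this is Σ_{j=0}^{8} (−1)^j C(8,j)·(8−j)!.
Computing: 40320 − 40320 + 20160 − 6720 + 1680 − 336 + 56 − 8 + 1 = 14833.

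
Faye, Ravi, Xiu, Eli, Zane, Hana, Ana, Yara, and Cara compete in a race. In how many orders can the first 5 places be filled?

15120

This is an ordered selection of 5 from 9: P(9,5).
That gives 9 × 8 × 7 × 6 × 5 = 15120.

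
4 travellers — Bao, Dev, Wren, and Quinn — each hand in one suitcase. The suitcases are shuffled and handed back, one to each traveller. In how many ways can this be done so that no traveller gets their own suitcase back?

This is the derangement count D_4: permutations of 4 items with no fixed point.
By inclusion–exclusion this is Σ_{j=0}^{4} (−1)^j C(4,j)·(4−j)!.
Computing: 24 − 24 + 12 − 4 + 1 = 9.

9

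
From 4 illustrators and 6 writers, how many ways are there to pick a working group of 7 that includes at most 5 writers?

116

Split by how many writers are chosen (0 through 5).
Sum: C(6,0)·C(4,7) + C(6,1)·C(4,6) + C(6,2)·C(4,5) + C(6,3)·C(4,4) + C(6,4)·C(4,3) + C(6,5)·C(4,2) = 0 + 0 + 0 + 20 + 60 + 36 = 116.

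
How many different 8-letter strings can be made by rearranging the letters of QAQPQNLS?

6720

QAQPQNLS has 8 letters with Q appearing 3 times.
The number of distinct arrangements is 8!/(3!) = 40320/6 = 6720.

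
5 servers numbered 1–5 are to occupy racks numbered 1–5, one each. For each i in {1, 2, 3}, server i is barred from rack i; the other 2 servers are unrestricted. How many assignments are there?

Let Aᵢ (for i ∈ {1, 2, 3}) be the placements that put server i in its forbidden rack. Any j of these fix j positions, leaving (5−j)! ways to fill the rest, and there are C(3,j) ways to pick which j.
By inclusion–exclusion, the number of valid placements is Σ_{j=0}^{3} (−1)^j C(3,j)·(5−j)!.
Computing: 120 − 72 + 18 − 2 = 64.

64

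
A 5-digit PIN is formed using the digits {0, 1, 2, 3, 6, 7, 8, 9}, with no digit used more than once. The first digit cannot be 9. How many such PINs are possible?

The first digit has 8−1 = 7 choices (anything except 9).
The remaining 4 digits are filled from the other 7 symbols without repetition: 7 × 6 × 5 × 4 = 840.
Total: 7 × 840 = 5880.

5880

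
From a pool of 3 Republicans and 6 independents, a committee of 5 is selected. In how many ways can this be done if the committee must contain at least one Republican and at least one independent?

With no constraint there are C(9,5) = 126 possible selections.
Selections missing a whole group: no Republicans → C(6,5) = 6; no independents → C(3,5) = 0.
Both groups omitted at once is impossible, so 126 − 6 = 120.

120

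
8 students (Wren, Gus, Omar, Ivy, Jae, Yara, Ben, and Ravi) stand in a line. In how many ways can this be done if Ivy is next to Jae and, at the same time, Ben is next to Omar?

2880

Treat {Ivy,Jae} as one block (2 orders) and {Ben,Omar} as another (2 orders).
That leaves 6 units to arrange: 2 × 2 × 6! = 4 × 720 = 2880.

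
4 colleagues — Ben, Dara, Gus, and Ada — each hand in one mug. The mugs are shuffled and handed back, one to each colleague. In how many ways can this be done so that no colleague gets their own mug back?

Count assignments avoiding every fixed point. For any j of the 4 colleagues fixed to their own mug, the other 4−j can be arranged in (4−j)! ways.
By inclusion–exclusion this is Σ_{j=0}^{4} (−1)^j C(4,j)·(4−j)!.
Computing: 24 − 24 + 12 − 4 + 1 = 9.

9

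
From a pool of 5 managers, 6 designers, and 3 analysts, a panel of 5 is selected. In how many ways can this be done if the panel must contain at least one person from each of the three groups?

1365

Total 5-person selections from all 14: C(14,5) = 2002.
Subtract selections that omit an entire group: no managers → C(9,5) = 126; no designers → C(8,5) = 56; no analysts → C(11,5) = 462.
Add back selections omitting two groups (i.e. drawn from a single group): C(5,5) + C(6,5) + C(3,5) = 7.
By inclusion–exclusion: 2002 − 644 + 7 = 1365.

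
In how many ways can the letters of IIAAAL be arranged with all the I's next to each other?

20

Treat the 2 copies of I as a single block. The multiset to arrange is then {II, A, A, A, L}, 5 items in all.
That gives (5)!/(3!) = 20 arrangements.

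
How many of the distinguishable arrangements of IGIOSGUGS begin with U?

1680

With the first slot taken by U, it remains to arrange the other 8 letters (IGIOSGGS).
Those 8 letters have G appearing 3 times, I appearing twice, and S appearing twice, giving (8)!/(3!·2!·2!) = 1680.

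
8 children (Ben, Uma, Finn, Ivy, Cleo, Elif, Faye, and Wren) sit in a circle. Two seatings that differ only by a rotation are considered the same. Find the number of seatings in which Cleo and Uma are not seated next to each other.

3600

Without the restriction there are (7)! = 5040 seatings.
Seatings with Cleo beside Uma: treat them as a block with 2 internal orders, giving 2 × (6)! = 1440.
Subtracting, 5040 − 1440 = 3600.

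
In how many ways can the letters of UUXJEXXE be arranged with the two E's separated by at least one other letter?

Total arrangements of UUXJEXXE: 8!/(3!·2!·2!) = 1680.
If the two E's are adjacent, glue them into one block, leaving 7 items to arrange: (7)!/(3!·2!) = 420 ways.
Subtracting, 1680 − 420 = 1260 arrangements keep the E's apart.

1260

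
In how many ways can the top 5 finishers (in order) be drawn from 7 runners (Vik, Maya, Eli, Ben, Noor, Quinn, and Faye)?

There are 7 choices for 1st place, 6 for 2nd, and so on down to 3 for position 5.
That gives 7 × 6 × 5 × 4 × 3 = 2520.

2520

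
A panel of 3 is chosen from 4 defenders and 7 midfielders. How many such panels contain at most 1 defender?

Split by how many defenders are chosen (0 through 1).
Sum: C(4,0)·C(7,3) + C(4,1)·C(7,2) = 35 + 84 = 119.

119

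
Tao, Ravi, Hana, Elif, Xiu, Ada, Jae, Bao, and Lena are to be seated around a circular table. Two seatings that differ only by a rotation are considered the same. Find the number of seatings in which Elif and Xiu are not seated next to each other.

All circular seatings of 9 people number (8)! = 40320.
Those with Elif next to Xiu: fuse the pair into one unit and seat 8 units around a circle — 2·(7)! = 10080.
Subtracting, 40320 − 10080 = 30240.

30240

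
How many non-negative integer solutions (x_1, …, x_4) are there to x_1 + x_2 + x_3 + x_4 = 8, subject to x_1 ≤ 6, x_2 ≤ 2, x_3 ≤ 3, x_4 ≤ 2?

32

Without the upper bounds there are C(11,3) = 165 ways to split 8 among 4 variables.
Subtract solutions that violate a single cap (substitute x_i' = x_i − (cap_i+1)): x_1 ≥ 7 gives C(4,3) = 4; x_2 ≥ 3 gives C(8,3) = 56; x_3 ≥ 4 gives C(7,3) = 35; x_4 ≥ 3 gives C(8,3) = 56. Together 151.
Add back pairs where two caps are both exceeded: 0 + 0 + 0 + 4 + 10 + 4 = 18.
By inclusion–exclusion the count is 165 − 151 + 18 = 32.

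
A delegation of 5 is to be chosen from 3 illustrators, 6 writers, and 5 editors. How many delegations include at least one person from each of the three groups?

Unrestricted: C(14,5) = 2002 ways to pick any 5 of the 14.
Subtract selections that omit an entire group: no illustrators → C(11,5) = 462; no writers → C(8,5) = 56; no editors → C(9,5) = 126.
Add back selections omitting two groups (i.e. drawn from a single group): C(3,5) + C(6,5) + C(5,5) = 7.
By inclusion–exclusion: 2002 − 644 + 7 = 1365.

1365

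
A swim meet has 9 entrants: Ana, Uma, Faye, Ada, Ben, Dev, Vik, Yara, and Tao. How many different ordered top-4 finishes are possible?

3024

This is an ordered selection of 4 from 9: P(9,4).
That gives 9 × 8 × 7 × 6 = 3024.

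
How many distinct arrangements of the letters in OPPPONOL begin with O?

420

Fix O in the first position and arrange the remaining 7 letters.
Those 7 letters have O appearing twice and P appearing 3 times, giving (7)!/(3!·2!) = 420.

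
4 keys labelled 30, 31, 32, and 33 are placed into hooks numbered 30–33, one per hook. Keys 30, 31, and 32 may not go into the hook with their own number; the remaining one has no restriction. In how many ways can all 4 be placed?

Let Aᵢ (for i ∈ {30, 31, 32}) be the placements that put key i in its forbidden hook. Any j of these fix j positions, leaving (4−j)! ways to fill the rest, and there are C(3,j) ways to pick which j.
By inclusion–exclusion, the number of valid placements is Σ_{j=0}^{3} (−1)^j C(3,j)·(4−j)!.
Computing: 24 − 18 + 6 − 1 = 11.

11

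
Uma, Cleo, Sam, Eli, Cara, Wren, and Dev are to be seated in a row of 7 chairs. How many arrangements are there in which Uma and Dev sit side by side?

1440

Treat {Uma, Dev} as a single unit. There are 6 units to order, and the pair itself can be ordered 2 ways.
So the count is 2·(6)! = 1440.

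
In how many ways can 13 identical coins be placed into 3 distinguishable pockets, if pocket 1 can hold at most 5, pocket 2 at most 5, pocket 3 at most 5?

6

By stars and bars, unrestricted non-negative solutions to x_1+…+x_3 = 13 number C(13+2,2) = 105.
Subtract solutions that violate a single cap (substitute x_i' = x_i − (cap_i+1)): x_1 ≥ 6 gives C(9,2) = 36; x_2 ≥ 6 gives C(9,2) = 36; x_3 ≥ 6 gives C(9,2) = 36. Together 108.
Add back pairs where two caps are both exceeded: 3 + 3 + 3 = 9.
By inclusion–exclusion the count is 105 − 108 + 9 = 6.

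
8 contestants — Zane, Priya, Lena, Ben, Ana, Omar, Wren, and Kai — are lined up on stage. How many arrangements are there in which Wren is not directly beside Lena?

Of the 8! = 40320 arrangements, those with Wren and Lena adjacent number 2 × 7! = 10080 (treat the pair as a block with 2 internal orders).
Complementary counting: 40320 − 10080 = 30240.

30240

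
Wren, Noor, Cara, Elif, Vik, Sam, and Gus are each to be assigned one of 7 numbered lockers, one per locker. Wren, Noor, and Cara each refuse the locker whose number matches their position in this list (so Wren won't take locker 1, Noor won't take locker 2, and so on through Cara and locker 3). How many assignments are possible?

Let Aᵢ (for i ∈ {1, 2, 3}) be the placements that put person i in their forbidden locker. Any j of these fix j positions, leaving (7−j)! ways to fill the rest, and there are C(3,j) ways to pick which j.
By inclusion–exclusion, the number of valid placements is Σ_{j=0}^{3} (−1)^j C(3,j)·(7−j)!.
Computing: 5040 − 2160 + 360 − 24 = 3216.

3216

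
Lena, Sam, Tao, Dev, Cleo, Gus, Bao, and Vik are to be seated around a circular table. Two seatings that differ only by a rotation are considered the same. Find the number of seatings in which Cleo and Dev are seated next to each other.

Treat {Cleo, Dev} as one unit (2 internal orders) and seat the resulting 7 units around the table: (6)! circular arrangements.
So 2 × (6)! = 2 × 720 = 1440.

1440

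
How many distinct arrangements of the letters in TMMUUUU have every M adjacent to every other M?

Treat the 2 copies of M as a single block. The multiset to arrange is then {MM, T, U, U, U, U}, 6 items in all.
That gives (6)!/(4!) = 30 arrangements.

30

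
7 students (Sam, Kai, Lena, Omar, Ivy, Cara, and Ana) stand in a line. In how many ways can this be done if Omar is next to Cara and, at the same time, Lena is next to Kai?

480

Treat {Omar,Cara} as one block (2 orders) and {Lena,Kai} as another (2 orders).
That leaves 5 units to arrange: 2 × 2 × 5! = 4 × 120 = 480.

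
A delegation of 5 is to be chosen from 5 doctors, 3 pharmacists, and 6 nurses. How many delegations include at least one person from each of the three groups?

Total 5-person selections from all 14: C(14,5) = 2002.
Selections missing a whole group: no doctors → C(9,5) = 126; no pharmacists → C(11,5) = 462; no nurses → C(8,5) = 56.
Add back selections omitting two groups (i.e. drawn from a single group): C(5,5) + C(3,5) + C(6,5) = 7.
By inclusion–exclusion: 2002 − 644 + 7 = 1365.

1365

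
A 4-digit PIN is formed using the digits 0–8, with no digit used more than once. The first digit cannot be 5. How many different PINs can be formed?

The first digit has 9−1 = 8 choices (anything except 5).
The remaining 3 digits are filled from the other 8 symbols without repetition: 8 × 7 × 6 = 336.
Total: 8 × 336 = 2688.

2688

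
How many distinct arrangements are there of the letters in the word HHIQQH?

60

Letter multiplicities in HHIQQH: H×3, I×1, Q×2.
So there are 6! / (3!·2!) = 60 distinguishable arrangements.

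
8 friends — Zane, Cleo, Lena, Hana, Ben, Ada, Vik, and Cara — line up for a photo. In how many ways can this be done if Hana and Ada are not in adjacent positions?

There are 8! = 40320 arrangements in all. If Hana and Ada are adjacent, merging them into one block gives 2·(7)! = 10080 arrangements.
So 40320 − 10080 = 30240 arrangements keep them apart.

30240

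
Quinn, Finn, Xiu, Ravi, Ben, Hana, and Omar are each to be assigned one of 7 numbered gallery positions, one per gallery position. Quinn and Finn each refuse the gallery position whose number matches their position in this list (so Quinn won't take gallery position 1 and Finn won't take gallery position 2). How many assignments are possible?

Let Aᵢ (for i ∈ {1, 2}) be the placements that put person i in their forbidden gallery position. Any j of these fix j positions, leaving (7−j)! ways to fill the rest, and there are C(2,j) ways to pick which j.
By inclusion–exclusion, the number of valid placements is Σ_{j=0}^{2} (−1)^j C(2,j)·(7−j)!.
Computing: 5040 − 1440 + 120 = 3720.

3720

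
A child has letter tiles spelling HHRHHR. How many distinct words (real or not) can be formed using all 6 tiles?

15

Letter multiplicities in HHRHHR: H×4, R×2.
Dividing 6! = 720 by 4!·2! = 48 for the repeated letters gives 15.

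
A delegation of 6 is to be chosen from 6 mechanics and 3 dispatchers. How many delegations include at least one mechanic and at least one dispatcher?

Total 6-person selections from all 9: C(9,6) = 84.
Selections missing a whole group: no mechanics → C(3,6) = 0; no dispatchers → C(6,6) = 1.
Both groups omitted at once is impossible, so 84 − 1 = 83.

83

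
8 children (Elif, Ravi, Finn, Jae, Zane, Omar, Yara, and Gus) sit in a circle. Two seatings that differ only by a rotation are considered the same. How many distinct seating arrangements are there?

5040

Around a circle, 8 distinct people have 8!/8 = (7)! = 5040 rotationally distinct seatings.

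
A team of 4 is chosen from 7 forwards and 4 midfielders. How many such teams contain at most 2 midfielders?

Split by how many midfielders are chosen (0 through 2).
Sum: C(4,0)·C(7,4) + C(4,1)·C(7,3) + C(4,2)·C(7,2) = 35 + 140 + 126 = 301.

301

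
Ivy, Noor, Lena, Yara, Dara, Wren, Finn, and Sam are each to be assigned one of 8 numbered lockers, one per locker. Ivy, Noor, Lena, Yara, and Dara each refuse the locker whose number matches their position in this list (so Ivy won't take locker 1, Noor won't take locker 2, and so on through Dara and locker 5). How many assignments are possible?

Let Aᵢ (for 1 ≤ i ≤ 5) be the placements that put person i in their forbidden locker. Any j of these fix j positions, leaving (8−j)! ways to fill the rest, and there are C(5,j) ways to pick which j.
By inclusion–exclusion, the number of valid placements is Σ_{j=0}^{5} (−1)^j C(5,j)·(8−j)!.
Computing: 40320 − 25200 + 7200 − 1200 + 120 − 6 = 21234.

21234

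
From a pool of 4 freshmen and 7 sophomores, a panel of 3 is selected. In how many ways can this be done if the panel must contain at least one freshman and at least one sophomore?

With no constraint there are C(11,3) = 165 possible selections.
Selections missing a whole group: no freshmen → C(7,3) = 35; no sophomores → C(4,3) = 4.
Both groups omitted at once is impossible, so 165 − 39 = 126.

126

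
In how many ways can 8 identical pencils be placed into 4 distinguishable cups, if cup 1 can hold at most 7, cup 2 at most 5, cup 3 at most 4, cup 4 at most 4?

By stars and bars, unrestricted non-negative solutions to x_1+…+x_4 = 8 number C(8+3,3) = 165.
Subtract solutions that violate a single cap (substitute x_i' = x_i − (cap_i+1)): x_1 ≥ 8 gives C(3,3) = 1; x_2 ≥ 6 gives C(5,3) = 10; x_3 ≥ 5 gives C(6,3) = 20; x_4 ≥ 5 gives C(6,3) = 20. Together 51.
No two caps can be exceeded simultaneously, so the pair terms are all 0.
By inclusion–exclusion the count is 165 − 51 + 0 = 114.

114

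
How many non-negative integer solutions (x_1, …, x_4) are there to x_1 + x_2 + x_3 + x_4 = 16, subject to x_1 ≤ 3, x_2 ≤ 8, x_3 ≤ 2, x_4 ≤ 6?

19

By stars and bars, unrestricted non-negative solutions to x_1+…+x_4 = 16 number C(16+3,3) = 969.
Subtract solutions that violate a single cap (substitute x_i' = x_i − (cap_i+1)): x_1 ≥ 4 gives C(15,3) = 455; x_2 ≥ 9 gives C(10,3) = 120; x_3 ≥ 3 gives C(16,3) = 560; x_4 ≥ 7 gives C(12,3) = 220. Together 1355.
Add back pairs where two caps are both exceeded: 20 + 220 + 56 + 35 + 1 + 84 = 416.
Subtract triples: 1 + 0 + 10 + 0 = 11.
By inclusion–exclusion the count is 969 − 1355 + 416 − 11 = 19.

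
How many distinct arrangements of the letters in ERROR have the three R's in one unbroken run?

Treat the 3 copies of R as a single block. The multiset to arrange is then {RRR, E, O}, 3 items in all.
All 3 items are distinct, so there are (3)! = 6 arrangements.

6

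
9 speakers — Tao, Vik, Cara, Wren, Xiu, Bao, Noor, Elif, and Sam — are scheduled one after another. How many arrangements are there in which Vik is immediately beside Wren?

80640

Place the 7 others and the Vik-Wren pair as 8 objects in a line; the pair has 2 internal arrangements.
So the count is 2·(8)! = 80640.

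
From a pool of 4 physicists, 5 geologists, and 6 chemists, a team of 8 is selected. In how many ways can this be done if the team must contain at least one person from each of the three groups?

Unrestricted: C(15,8) = 6435 ways to pick any 8 of the 15.
Selections missing a whole group: no physicists → C(11,8) = 165; no geologists → C(10,8) = 45; no chemists → C(9,8) = 9.
Add back selections omitting two groups (i.e. drawn from a single group): C(4,8) + C(5,8) + C(6,8) = 0.
By inclusion–exclusion: 6435 − 219 + 0 = 6216.

6216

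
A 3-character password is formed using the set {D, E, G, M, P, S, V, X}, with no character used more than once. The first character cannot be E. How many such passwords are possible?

294

The first character has 8−1 = 7 choices (anything except E).
The remaining 2 characters are filled from the other 7 symbols without repetition: 7 × 6 = 42.
Total: 7 × 42 = 294.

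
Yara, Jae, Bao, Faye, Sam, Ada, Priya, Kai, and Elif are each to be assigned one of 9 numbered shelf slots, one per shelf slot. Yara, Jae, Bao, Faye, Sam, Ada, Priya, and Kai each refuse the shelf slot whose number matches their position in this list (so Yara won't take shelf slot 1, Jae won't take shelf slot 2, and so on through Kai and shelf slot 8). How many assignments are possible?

Let Aᵢ (for 1 ≤ i ≤ 8) be the placements that put person i in their forbidden shelf slot. Any j of these fix j positions, leaving (9−j)! ways to fill the rest, and there are C(8,j) ways to pick which j.
By inclusion–exclusion, the number of valid placements is Σ_{j=0}^{8} (−1)^j C(8,j)·(9−j)!.
Computing: 362880 − 322560 + 141120 − 40320 + 8400 − 1344 + 168 − 16 + 1 = 148329.

148329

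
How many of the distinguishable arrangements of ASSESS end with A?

Fix A in the last position and arrange the remaining 5 letters.
Those 5 letters have S appearing 4 times, giving (5)!/(4!) = 5.

5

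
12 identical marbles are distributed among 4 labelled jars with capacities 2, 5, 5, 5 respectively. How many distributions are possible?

Ignoring the caps, the number of non-negative solutions to x_1+…+x_4 = 12 is C(15,3) = 455.
Subtract solutions that violate a single cap (substitute x_i' = x_i − (cap_i+1)): x_1 ≥ 3 gives C(12,3) = 220; x_2 ≥ 6 gives C(9,3) = 84; x_3 ≥ 6 gives C(9,3) = 84; x_4 ≥ 6 gives C(9,3) = 84. Together 472.
Add back pairs where two caps are both exceeded: 20 + 20 + 20 + 1 + 1 + 1 = 63.
By inclusion–exclusion the count is 455 − 472 + 63 = 46.

46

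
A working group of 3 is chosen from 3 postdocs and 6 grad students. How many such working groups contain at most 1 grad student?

Split by how many grad students are chosen (0 through 1).
Sum: C(6,0)·C(3,3) + C(6,1)·C(3,2) = 1 + 18 = 19.

19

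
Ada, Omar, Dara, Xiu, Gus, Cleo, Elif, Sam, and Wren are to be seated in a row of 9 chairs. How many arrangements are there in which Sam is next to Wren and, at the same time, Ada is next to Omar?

Treat {Sam,Wren} as one block (2 orders) and {Ada,Omar} as another (2 orders).
That leaves 7 units to arrange: 2 × 2 × 7! = 4 × 5040 = 20160.

20160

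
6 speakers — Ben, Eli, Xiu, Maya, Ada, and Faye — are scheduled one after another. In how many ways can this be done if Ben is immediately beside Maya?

240

Glue Ben and Maya into one block (2 internal orders), leaving 5 units to arrange in a row.
That gives 2 × 5! = 2 × 120 = 240.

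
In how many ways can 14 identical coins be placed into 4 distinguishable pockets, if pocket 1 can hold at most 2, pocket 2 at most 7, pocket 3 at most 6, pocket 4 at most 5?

Without the upper bounds there are C(17,3) = 680 ways to split 14 among 4 pockets.
Subtract solutions that violate a single cap (substitute x_i' = x_i − (cap_i+1)): x_1 ≥ 3 gives C(14,3) = 364; x_2 ≥ 8 gives C(9,3) = 84; x_3 ≥ 7 gives C(10,3) = 120; x_4 ≥ 6 gives C(11,3) = 165. Together 733.
Add back pairs where two caps are both exceeded: 20 + 35 + 56 + 0 + 1 + 4 = 116.
By inclusion–exclusion the count is 680 − 733 + 116 = 63.

63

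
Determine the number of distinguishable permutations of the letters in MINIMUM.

420

MINIMUM has 7 letters with I appearing twice and M appearing 3 times.
So there are 7! / (3!·2!) = 420 distinguishable arrangements.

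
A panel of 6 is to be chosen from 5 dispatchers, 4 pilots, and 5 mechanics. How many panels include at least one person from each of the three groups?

2625

Total 6-person selections from all 14: C(14,6) = 3003.
Subtract selections that omit an entire group: no dispatchers → C(9,6) = 84; no pilots → C(10,6) = 210; no mechanics → C(9,6) = 84.
Add back selections omitting two groups (i.e. drawn from a single group): C(5,6) + C(4,6) + C(5,6) = 0.
By inclusion–exclusion: 3003 − 378 + 0 = 2625.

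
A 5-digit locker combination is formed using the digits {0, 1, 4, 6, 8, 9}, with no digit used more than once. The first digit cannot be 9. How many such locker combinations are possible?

The first digit has 6−1 = 5 choices (anything except 9).
The remaining 4 digits are filled from the other 5 symbols without repetition: 5 × 4 × 3 × 2 = 120.
Total: 5 × 120 = 600.

600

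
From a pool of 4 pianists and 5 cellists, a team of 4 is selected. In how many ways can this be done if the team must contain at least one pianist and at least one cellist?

120

Unrestricted: C(9,4) = 126 ways to pick any 4 of the 9.
Subtract selections that omit an entire group: no pianists → C(5,4) = 5; no cellists → C(4,4) = 1.
Both groups omitted at once is impossible, so 126 − 6 = 120.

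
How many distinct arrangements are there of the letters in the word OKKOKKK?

Letter multiplicities in OKKOKKK: K×5, O×2.
So there are 7! / (5!·2!) = 21 distinguishable arrangements.

21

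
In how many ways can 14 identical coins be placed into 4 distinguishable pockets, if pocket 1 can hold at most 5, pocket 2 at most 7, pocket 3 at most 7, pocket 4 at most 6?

Without the upper bounds there are C(17,3) = 680 ways to split 14 among 4 pockets.
Subtract solutions that violate a single cap (substitute x_i' = x_i − (cap_i+1)): x_1 ≥ 6 gives C(11,3) = 165; x_2 ≥ 8 gives C(9,3) = 84; x_3 ≥ 8 gives C(9,3) = 84; x_4 ≥ 7 gives C(10,3) = 120. Together 453.
Add back pairs where two caps are both exceeded: 1 + 1 + 4 + 0 + 0 + 0 = 6.
By inclusion–exclusion the count is 680 − 453 + 6 = 233.

233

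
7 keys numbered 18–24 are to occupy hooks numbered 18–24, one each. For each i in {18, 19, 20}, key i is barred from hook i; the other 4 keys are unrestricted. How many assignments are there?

Let Aᵢ (for i ∈ {18, 19, 20}) be the placements that put key i in its forbidden hook. Any j of these fix j positions, leaving (7−j)! ways to fill the rest, and there are C(3,j) ways to pick which j.
By inclusion–exclusion, the number of valid placements is Σ_{j=0}^{3} (−1)^j C(3,j)·(7−j)!.
Computing: 5040 − 2160 + 360 − 24 = 3216.

3216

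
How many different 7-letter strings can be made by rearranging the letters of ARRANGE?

1260

Letter multiplicities in ARRANGE: A×2, E×1, G×1, N×1, R×2.
The number of distinct arrangements is 7!/(2!·2!) = 5040/4 = 1260.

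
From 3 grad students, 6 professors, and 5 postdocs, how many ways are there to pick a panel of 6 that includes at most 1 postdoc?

Split by how many postdocs are chosen (0 through 1).
Sum: C(5,0)·C(9,6) + C(5,1)·C(9,5) = 84 + 630 = 714.

714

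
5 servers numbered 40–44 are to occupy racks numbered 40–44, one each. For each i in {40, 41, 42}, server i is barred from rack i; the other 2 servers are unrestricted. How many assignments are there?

64

Let Aᵢ (for i ∈ {40, 41, 42}) be the placements that put server i in its forbidden rack. Any j of these fix j positions, leaving (5−j)! ways to fill the rest, and there are C(3,j) ways to pick which j.
By inclusion–exclusion, the number of valid placements is Σ_{j=0}^{3} (−1)^j C(3,j)·(5−j)!.
Computing: 120 − 72 + 18 − 2 = 64.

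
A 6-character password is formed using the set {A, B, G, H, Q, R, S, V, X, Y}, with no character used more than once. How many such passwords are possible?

151200

With no repetition, fill the 6 characters in order: 10 choices, then 9, down to 5.
That product is 10 × 9 × 8 × 7 × 6 × 5 = 151200.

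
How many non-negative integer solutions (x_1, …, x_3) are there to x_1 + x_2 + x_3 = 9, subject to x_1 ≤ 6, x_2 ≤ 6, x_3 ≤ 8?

Without the upper bounds there are C(11,2) = 55 ways to split 9 among 3 variables.
Subtract solutions that violate a single cap (substitute x_i' = x_i − (cap_i+1)): x_1 ≥ 7 gives C(4,2) = 6; x_2 ≥ 7 gives C(4,2) = 6; x_3 ≥ 9 gives C(2,2) = 1. Together 13.
No two caps can be exceeded simultaneously, so the pair terms are all 0.
By inclusion–exclusion the count is 55 − 13 + 0 = 42.

42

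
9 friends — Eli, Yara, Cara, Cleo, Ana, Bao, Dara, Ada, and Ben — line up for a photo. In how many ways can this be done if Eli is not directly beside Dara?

There are 9! = 362880 arrangements in all. If Eli and Dara are adjacent, merging them into one block gives 2·(8)! = 80640 arrangements.
Complementary counting: 362880 − 80640 = 282240.

282240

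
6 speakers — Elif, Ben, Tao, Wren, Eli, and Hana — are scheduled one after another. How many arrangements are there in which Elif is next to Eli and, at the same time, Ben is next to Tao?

96

Treat {Elif,Eli} as one block (2 orders) and {Ben,Tao} as another (2 orders).
That leaves 4 units to arrange: 2 × 2 × 4! = 4 × 24 = 96.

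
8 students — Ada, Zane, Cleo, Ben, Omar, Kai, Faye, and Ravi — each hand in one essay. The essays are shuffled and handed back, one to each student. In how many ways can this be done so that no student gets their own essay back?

14833

This is the derangement count D_8: permutations of 8 items with no fixed point.
By inclusion–exclusion this is Σ_{j=0}^{8} (−1)^j C(8,j)·(8−j)!.
Computing: 40320 − 40320 + 20160 − 6720 + 1680 − 336 + 56 − 8 + 1 = 14833.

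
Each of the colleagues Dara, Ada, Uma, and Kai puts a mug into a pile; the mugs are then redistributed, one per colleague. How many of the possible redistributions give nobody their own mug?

9

Let Aᵢ be the assignments in which colleague i gets their own mug. We want the size of the complement of A₁∪…∪A_4.
By inclusion–exclusion this is Σ_{j=0}^{4} (−1)^j C(4,j)·(4−j)!.
Computing: 24 − 24 + 12 − 4 + 1 = 9.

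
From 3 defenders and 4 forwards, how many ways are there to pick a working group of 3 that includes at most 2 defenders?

34

Split by how many defenders are chosen (0 through 2).
Sum: C(3,0)·C(4,3) + C(3,1)·C(4,2) + C(3,2)·C(4,1) = 4 + 18 + 12 = 34.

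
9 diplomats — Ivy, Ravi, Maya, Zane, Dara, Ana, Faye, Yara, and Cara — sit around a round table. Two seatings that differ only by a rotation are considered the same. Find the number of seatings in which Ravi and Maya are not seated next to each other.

30240

All circular seatings of 9 people number (8)! = 40320.
Seatings with Ravi beside Maya: treat them as a block with 2 internal orders, giving 2 × (7)! = 10080.
Subtracting, 40320 − 10080 = 30240.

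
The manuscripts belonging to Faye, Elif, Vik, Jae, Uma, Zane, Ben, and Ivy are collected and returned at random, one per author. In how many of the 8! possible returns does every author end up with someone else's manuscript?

14833

This is the derangement count D_8: permutations of 8 items with no fixed point.
By inclusion–exclusion this is Σ_{j=0}^{8} (−1)^j C(8,j)·(8−j)!.
Computing: 40320 − 40320 + 20160 − 6720 + 1680 − 336 + 56 − 8 + 1 = 14833.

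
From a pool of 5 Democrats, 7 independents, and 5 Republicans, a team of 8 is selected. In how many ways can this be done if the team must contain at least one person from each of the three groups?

With no constraint there are C(17,8) = 24310 possible selections.
Subtract selections that omit an entire group: no Democrats → C(12,8) = 495; no independents → C(10,8) = 45; no Republicans → C(12,8) = 495.
Add back selections omitting two groups (i.e. drawn from a single group): C(5,8) + C(7,8) + C(5,8) = 0.
By inclusion–exclusion: 24310 − 1035 + 0 = 23275.

23275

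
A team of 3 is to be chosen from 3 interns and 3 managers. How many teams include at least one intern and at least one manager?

18

With no constraint there are C(6,3) = 20 possible selections.
Selections missing a whole group: no interns → C(3,3) = 1; no managers → C(3,3) = 1.
Both groups omitted at once is impossible, so 20 − 2 = 18.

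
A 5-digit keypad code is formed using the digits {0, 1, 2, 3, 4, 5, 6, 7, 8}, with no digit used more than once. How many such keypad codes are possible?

Choose and order 5 of the 9 symbols: the first digit has 9 options, the next 8, and so on down to 5.
That product is 9 × 8 × 7 × 6 × 5 = 15120.

15120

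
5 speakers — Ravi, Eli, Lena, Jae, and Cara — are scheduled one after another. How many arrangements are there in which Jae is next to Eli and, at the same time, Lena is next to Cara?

24

Treat {Jae,Eli} as one block (2 orders) and {Lena,Cara} as another (2 orders).
That leaves 3 units to arrange: 2 × 2 × 3! = 4 × 6 = 24.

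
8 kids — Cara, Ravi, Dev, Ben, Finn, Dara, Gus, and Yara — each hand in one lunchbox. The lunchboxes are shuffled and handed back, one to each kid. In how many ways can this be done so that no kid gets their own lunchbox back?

14833

Let Aᵢ be the assignments in which kid i gets their own lunchbox. We want the size of the complement of A₁∪…∪A_8.
By inclusion–exclusion this is Σ_{j=0}^{8} (−1)^j C(8,j)·(8−j)!.
Computing: 40320 − 40320 + 20160 − 6720 + 1680 − 336 + 56 − 8 + 1 = 14833.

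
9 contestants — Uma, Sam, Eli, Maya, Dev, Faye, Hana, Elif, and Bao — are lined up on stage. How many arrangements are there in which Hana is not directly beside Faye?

Of the 9! = 362880 arrangements, those with Hana and Faye adjacent number 2 × 8! = 80640 (treat the pair as a block with 2 internal orders).
Complementary counting: 362880 − 80640 = 282240.

282240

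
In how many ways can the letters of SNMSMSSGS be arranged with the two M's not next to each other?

Total arrangements of SNMSMSSGS: 9!/(5!·2!) = 1512.
If the two M's are adjacent, glue them into one block, leaving 8 items to arrange: (8)!/(5!) = 336 ways.
Hence 1512 − 336 = 1176.

1176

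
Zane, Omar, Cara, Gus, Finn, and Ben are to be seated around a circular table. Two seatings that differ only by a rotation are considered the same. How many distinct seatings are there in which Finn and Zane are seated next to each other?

Treat {Finn, Zane} as one unit (2 internal orders) and seat the resulting 5 units around the table: (4)! circular arrangements.
So 2 × (4)! = 2 × 24 = 48.

48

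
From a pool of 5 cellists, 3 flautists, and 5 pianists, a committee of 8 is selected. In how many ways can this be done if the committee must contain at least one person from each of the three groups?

Unrestricted: C(13,8) = 1287 ways to pick any 8 of the 13.
Subtract selections that omit an entire group: no cellists → C(8,8) = 1; no flautists → C(10,8) = 45; no pianists → C(8,8) = 1.
Add back selections omitting two groups (i.e. drawn from a single group): C(5,8) + C(3,8) + C(5,8) = 0.
By inclusion–exclusion: 1287 − 47 + 0 = 1240.

1240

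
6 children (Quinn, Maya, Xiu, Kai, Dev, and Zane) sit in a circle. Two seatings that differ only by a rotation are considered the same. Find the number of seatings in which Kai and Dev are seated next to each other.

48

Glue Kai and Dev into a block (2 internal orders). Seating 5 units around a circle gives (4)! arrangements.
So 2 × (4)! = 2 × 24 = 48.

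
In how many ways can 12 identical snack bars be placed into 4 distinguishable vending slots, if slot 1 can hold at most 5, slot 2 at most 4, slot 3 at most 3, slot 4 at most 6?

69

Without the upper bounds there are C(15,3) = 455 ways to split 12 among 4 vending slots.
Subtract solutions that violate a single cap (substitute x_i' = x_i − (cap_i+1)): x_1 ≥ 6 gives C(9,3) = 84; x_2 ≥ 5 gives C(10,3) = 120; x_3 ≥ 4 gives C(11,3) = 165; x_4 ≥ 7 gives C(8,3) = 56. Together 425.
Add back pairs where two caps are both exceeded: 4 + 10 + 0 + 20 + 1 + 4 = 39.
By inclusion–exclusion the count is 455 − 425 + 39 = 69.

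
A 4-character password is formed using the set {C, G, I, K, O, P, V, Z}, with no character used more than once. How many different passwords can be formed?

1680

With no repetition, fill the 4 characters in order: 8 choices, then 7, down to 5.
That product is 8 × 7 × 6 × 5 = 1680.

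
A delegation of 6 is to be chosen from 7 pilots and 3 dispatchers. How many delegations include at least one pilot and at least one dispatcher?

203

Unrestricted: C(10,6) = 210 ways to pick any 6 of the 10.
Selections missing a whole group: no pilots → C(3,6) = 0; no dispatchers → C(7,6) = 7.
Both groups omitted at once is impossible, so 210 − 7 = 203.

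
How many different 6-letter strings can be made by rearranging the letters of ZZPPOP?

ZZPPOP has 6 letters with P appearing 3 times and Z appearing twice.
Dividing 6! = 720 by 3!·2! = 12 for the repeated letters gives 60.

60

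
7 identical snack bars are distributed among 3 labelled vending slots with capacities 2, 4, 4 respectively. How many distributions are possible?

9

Without the upper bounds there are C(9,2) = 36 ways to split 7 among 3 vending slots.
Subtract solutions that violate a single cap (substitute x_i' = x_i − (cap_i+1)): x_1 ≥ 3 gives C(6,2) = 15; x_2 ≥ 5 gives C(4,2) = 6; x_3 ≥ 5 gives C(4,2) = 6. Together 27.
No two caps can be exceeded simultaneously, so the pair terms are all 0.
By inclusion–exclusion the count is 36 − 27 + 0 = 9.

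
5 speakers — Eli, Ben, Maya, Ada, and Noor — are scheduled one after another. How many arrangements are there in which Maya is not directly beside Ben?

There are 5! = 120 arrangements in all. If Maya and Ben are adjacent, merging them into one block gives 2·(4)! = 48 arrangements.
Complementary counting: 120 − 48 = 72.

72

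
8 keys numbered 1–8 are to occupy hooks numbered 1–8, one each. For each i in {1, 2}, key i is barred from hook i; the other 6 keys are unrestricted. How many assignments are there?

Let Aᵢ (for i ∈ {1, 2}) be the placements that put key i in its forbidden hook. Any j of these fix j positions, leaving (8−j)! ways to fill the rest, and there are C(2,j) ways to pick which j.
By inclusion–exclusion, the number of valid placements is Σ_{j=0}^{2} (−1)^j C(2,j)·(8−j)!.
Computing: 40320 − 10080 + 720 = 30960.

30960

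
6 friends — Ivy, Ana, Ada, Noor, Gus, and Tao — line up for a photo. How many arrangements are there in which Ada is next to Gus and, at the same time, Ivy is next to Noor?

96

Treat {Ada,Gus} as one block (2 orders) and {Ivy,Noor} as another (2 orders).
That leaves 4 units to arrange: 2 × 2 × 4! = 4 × 24 = 96.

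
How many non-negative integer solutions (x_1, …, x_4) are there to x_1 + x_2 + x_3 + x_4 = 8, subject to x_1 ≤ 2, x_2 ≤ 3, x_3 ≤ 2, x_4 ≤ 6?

32

By stars and bars, unrestricted non-negative solutions to x_1+…+x_4 = 8 number C(8+3,3) = 165.
Subtract solutions that violate a single cap (substitute x_i' = x_i − (cap_i+1)): x_1 ≥ 3 gives C(8,3) = 56; x_2 ≥ 4 gives C(7,3) = 35; x_3 ≥ 3 gives C(8,3) = 56; x_4 ≥ 7 gives C(4,3) = 4. Together 151.
Add back pairs where two caps are both exceeded: 4 + 10 + 0 + 4 + 0 + 0 = 18.
By inclusion–exclusion the count is 165 − 151 + 18 = 32.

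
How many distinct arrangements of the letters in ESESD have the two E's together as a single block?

12

Treat the 2 copies of E as a single block. The multiset to arrange is then {EE, D, S, S}, 4 items in all.
That gives (4)!/(2!) = 12 arrangements.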